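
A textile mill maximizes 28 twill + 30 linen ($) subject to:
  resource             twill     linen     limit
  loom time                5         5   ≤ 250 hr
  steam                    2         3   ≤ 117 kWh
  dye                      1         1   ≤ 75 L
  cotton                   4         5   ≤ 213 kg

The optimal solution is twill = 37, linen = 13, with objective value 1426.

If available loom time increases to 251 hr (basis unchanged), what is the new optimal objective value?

Binding: loom time and cotton. Non-binding: steam (4 unused), dye (25 unused).
By complementary slackness, y = 0 for the non-binding constraints.
The binding rows give the dual system: 5·y_loom time + 4·y_cotton = 28 and 5·y_loom time + 5·y_cotton = 30.
→ y_loom time = 4 and y_cotton = 2.
Δz = y_loom time·Δb = 4 × (1) = 4, so new z* = 1426 + 4 = 1430.

1430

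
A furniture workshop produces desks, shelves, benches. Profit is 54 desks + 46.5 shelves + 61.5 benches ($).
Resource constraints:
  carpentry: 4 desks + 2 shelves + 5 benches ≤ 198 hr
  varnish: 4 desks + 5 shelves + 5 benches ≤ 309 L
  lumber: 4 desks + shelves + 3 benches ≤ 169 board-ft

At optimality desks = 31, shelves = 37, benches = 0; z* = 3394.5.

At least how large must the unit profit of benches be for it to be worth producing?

Binding: carpentry and varnish. Non-binding: lumber (8 unused).
By complementary slackness, y = 0 for the non-binding constraint.
The binding rows give the dual system: 4·y_carpentry + 4·y_varnish = 54 and 2·y_carpentry + 5·y_varnish = 46.5.
Solving: y_carpentry = 7, y_varnish = 6.5.
benches enters the basis when its profit ≥ yᵀa₃ = 7·5 + 6.5·5 = 67.5.

67.5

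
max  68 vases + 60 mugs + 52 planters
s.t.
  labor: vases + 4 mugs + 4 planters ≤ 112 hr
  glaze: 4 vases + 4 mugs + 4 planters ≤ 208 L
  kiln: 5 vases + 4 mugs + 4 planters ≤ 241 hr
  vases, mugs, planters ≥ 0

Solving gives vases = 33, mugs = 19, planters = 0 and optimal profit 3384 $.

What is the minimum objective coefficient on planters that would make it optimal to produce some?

At the optimum: labor uses 109 of 112 (slack = 3); glaze uses 208 of 208 (binding); kiln uses 241 of 241 (binding).
Since labor is not tight, its dual is 0.
The binding rows give the dual system: 4·y_glaze + 5·y_kiln = 68 and 4·y_glaze + 4·y_kiln = 60.
Solving: y_glaze = 7, y_kiln = 8.
planters enters the basis when its profit ≥ yᵀa₃ = 7·4 + 8·4 = 60.

60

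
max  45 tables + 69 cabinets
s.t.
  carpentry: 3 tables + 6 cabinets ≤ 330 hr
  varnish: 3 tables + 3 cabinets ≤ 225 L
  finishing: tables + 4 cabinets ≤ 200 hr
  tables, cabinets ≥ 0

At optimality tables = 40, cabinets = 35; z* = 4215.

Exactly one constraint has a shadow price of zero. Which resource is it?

carpentry: 330/330 (binding)
varnish: 225/225 (binding)
finishing: 180/200 (slack 20)
By complementary slackness, a constraint with positive slack has shadow price 0 → finishing.

finishing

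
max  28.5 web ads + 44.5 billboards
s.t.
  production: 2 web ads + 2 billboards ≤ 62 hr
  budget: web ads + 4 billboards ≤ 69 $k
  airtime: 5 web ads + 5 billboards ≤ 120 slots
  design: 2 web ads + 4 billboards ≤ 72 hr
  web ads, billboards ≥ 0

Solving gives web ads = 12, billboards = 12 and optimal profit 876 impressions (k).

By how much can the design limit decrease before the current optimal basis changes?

Binding constraints: airtime, design. The basis is B = [[5,5],[2,4]] with det 10.
Per unit decrease in design, x* moves by d = (0.5, -0.5).
The basis stays optimal until billboards reaches 0; allowable decrease = 24 hr.

24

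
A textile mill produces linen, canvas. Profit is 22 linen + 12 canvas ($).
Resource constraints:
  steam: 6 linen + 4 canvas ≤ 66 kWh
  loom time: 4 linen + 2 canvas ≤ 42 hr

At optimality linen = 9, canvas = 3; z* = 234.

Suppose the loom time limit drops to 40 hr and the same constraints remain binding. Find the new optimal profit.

At the optimum: steam uses 66 of 66 (binding); loom time uses 42 of 42 (binding).
Dual feasibility on the basic columns requires 6·y_steam + 4·y_loom time = 22, 4·y_steam + 2·y_loom time = 12.
Solving: y_steam = 1, y_loom time = 4.
Δz = y_loom time·Δb = 4 × (-2) = -8, so new z* = 234 − 8 = 226.

226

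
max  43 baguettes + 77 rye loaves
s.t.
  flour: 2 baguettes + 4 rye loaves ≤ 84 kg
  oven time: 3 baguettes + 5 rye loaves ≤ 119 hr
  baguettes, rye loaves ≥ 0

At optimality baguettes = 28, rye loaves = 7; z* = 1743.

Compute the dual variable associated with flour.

8

Check each constraint at x*: flour 84/84 (tight); oven time 119/119 (tight).
Dual feasibility on the basic columns requires 2·y_flour + 3·y_oven time = 43, 4·y_flour + 5·y_oven time = 77.
Solving: y_flour = 8, y_oven time = 9.
Shadow price of flour = 8.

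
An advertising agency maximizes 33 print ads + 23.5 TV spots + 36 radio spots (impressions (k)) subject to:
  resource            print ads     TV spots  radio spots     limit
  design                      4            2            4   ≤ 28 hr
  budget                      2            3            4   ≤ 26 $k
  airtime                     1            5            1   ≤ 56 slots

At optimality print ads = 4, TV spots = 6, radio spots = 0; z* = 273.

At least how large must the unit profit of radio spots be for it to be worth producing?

Binding: design and budget. Non-binding: airtime (22 unused).
Since airtime is not tight, its dual is 0.
Dual feasibility on the basic columns requires 4·y_design + 2·y_budget = 33, 2·y_design + 3·y_budget = 23.5.
→ y_design = 6.5 and y_budget = 3.5.
radio spots enters the basis when its profit ≥ yᵀa₃ = 6.5·4 + 3.5·4 = 40.

40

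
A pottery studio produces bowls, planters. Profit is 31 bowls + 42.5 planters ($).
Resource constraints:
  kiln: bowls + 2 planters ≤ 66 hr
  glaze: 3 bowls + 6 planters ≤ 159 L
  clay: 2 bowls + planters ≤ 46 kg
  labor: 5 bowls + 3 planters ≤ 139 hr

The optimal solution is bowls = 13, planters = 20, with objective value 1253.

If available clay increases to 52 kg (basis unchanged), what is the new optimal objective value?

Check each constraint at x*: kiln 53/66 (slack 13); glaze 159/159 (tight); clay 46/46 (tight); labor 125/139 (slack 14).
Slack constraints have shadow price 0 (complementary slackness).
Dual feasibility on the basic columns requires 3·y_glaze + 2·y_clay = 31, 6·y_glaze + 1·y_clay = 42.5.
→ y_glaze = 6 and y_clay = 6.5.
Δz = y_clay·Δb = 6.5 × (6) = 39, so new z* = 1253 + 39 = 1292.

1292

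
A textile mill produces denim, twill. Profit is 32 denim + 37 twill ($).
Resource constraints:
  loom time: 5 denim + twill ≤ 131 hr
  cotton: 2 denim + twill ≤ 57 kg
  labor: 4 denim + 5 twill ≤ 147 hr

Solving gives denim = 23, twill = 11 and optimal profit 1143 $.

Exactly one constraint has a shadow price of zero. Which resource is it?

loom time

loom time: 126/131 (slack 5)
cotton: 57/57 (binding)
labor: 147/147 (binding)
By complementary slackness, a constraint with positive slack has shadow price 0 → loom time.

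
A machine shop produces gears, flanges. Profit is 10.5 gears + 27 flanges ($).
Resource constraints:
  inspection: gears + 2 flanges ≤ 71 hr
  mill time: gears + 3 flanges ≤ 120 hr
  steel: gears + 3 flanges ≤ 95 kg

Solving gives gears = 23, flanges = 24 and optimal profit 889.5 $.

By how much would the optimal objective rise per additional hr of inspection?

Check each constraint at x*: inspection 71/71 (tight); mill time 95/120 (slack 25); steel 95/95 (tight).
Slack constraints have shadow price 0 (complementary slackness).
The binding rows give the dual system: 1·y_inspection + 1·y_steel = 10.5 and 2·y_inspection + 3·y_steel = 27.
Solving: y_inspection = 4.5, y_steel = 6.
Shadow price of inspection = 4.5.

4.5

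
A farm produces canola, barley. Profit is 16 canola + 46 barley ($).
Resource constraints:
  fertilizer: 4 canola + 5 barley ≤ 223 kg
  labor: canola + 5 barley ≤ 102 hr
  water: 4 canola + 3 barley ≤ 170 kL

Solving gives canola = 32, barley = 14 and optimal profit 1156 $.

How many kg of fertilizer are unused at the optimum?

25

fertilizer used = 4·32 + 5·14 = 198; slack = 223 − 198 = 25.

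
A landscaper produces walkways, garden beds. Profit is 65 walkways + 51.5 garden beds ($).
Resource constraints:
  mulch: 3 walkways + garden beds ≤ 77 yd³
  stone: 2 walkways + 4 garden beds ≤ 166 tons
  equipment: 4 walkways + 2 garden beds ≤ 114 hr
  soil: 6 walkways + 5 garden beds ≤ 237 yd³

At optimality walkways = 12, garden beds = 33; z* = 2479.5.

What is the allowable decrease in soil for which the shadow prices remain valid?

Binding constraints: equipment, soil. The basis is B = [[4,2],[6,5]] with det 8.
Per unit decrease in soil, x* moves by d = (0.25, -0.5).
The basis stays optimal until mulch becomes binding; allowable decrease = 32 yd³.

32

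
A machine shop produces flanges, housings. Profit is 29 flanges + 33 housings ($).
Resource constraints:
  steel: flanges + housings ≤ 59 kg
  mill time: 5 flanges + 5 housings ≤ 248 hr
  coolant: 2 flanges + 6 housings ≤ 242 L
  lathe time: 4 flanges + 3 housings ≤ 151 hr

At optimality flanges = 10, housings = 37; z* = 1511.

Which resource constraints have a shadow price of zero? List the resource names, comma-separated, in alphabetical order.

mill time, steel

steel: 47/59 (slack 12)
mill time: 235/248 (slack 13)
coolant: 242/242 (binding)
lathe time: 151/151 (binding)
By complementary slackness, a constraint with positive slack has shadow price 0 → mill time, steel.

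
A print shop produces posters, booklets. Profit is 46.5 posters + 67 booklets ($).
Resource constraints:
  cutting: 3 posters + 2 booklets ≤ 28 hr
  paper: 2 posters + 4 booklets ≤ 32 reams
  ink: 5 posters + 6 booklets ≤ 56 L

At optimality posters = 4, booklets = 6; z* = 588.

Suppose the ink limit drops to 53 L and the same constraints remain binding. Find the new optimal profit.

568.5

Binding: paper and ink. Non-binding: cutting (4 unused).
By complementary slackness, y = 0 for the non-binding constraint.
From A_Bᵀ y = c: 2·y_paper + 5·y_ink = 46.5; 4·y_paper + 6·y_ink = 67.
Solving: y_paper = 7, y_ink = 6.5.
Δz = y_ink·Δb = 6.5 × (-3) = -19.5, so new z* = 588 − 19.5 = 568.5.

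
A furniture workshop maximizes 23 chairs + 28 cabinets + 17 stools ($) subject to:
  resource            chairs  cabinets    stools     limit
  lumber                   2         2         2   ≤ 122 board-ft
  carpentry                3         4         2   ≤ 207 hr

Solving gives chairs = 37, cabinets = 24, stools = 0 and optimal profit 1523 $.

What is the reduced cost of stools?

-1

Check each constraint at x*: lumber 122/122 (tight); carpentry 207/207 (tight).
From A_Bᵀ y = c: 2·y_lumber + 3·y_carpentry = 23; 2·y_lumber + 4·y_carpentry = 28.
This yields shadow prices y_lumber = 4, y_carpentry = 5.
Reduced cost of stools: c₃ − yᵀa₃ = 17 − (4·2 + 5·2) = 17 − 18 = -1.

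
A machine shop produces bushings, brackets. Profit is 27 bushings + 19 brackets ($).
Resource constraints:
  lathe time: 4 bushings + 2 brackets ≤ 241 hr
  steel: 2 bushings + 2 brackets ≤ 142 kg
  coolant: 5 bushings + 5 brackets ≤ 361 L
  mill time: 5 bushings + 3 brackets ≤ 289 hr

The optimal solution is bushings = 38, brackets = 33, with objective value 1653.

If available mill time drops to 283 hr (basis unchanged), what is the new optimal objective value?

1629

At the optimum: lathe time uses 218 of 241 (slack = 23); steel uses 142 of 142 (binding); coolant uses 355 of 361 (slack = 6); mill time uses 289 of 289 (binding).
Since lathe time, coolant are not tight, their duals are 0.
Dual feasibility on the basic columns requires 2·y_steel + 5·y_mill time = 27, 2·y_steel + 3·y_mill time = 19.
This yields shadow prices y_steel = 3.5, y_mill time = 4.
Δz = y_mill time·Δb = 4 × (-6) = -24, so new z* = 1653 − 24 = 1629.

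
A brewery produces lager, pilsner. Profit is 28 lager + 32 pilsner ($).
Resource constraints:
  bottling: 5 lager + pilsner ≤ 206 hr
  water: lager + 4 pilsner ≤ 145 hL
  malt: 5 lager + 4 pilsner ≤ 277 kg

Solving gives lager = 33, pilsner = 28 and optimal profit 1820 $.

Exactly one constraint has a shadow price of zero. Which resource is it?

bottling: 193/206 (slack 13)
water: 145/145 (binding)
malt: 277/277 (binding)
By complementary slackness, a constraint with positive slack has shadow price 0 → bottling.

bottling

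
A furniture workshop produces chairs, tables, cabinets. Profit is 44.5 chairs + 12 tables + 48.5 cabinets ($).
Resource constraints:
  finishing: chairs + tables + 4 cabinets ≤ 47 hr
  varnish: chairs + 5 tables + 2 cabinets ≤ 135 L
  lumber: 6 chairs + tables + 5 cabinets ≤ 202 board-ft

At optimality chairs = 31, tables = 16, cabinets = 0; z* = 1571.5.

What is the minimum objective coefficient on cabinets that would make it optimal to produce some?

54.5

Check each constraint at x*: finishing 47/47 (tight); varnish 111/135 (slack 24); lumber 202/202 (tight).
Since varnish is not tight, its dual is 0.
Dual feasibility on the basic columns requires 1·y_finishing + 6·y_lumber = 44.5, 1·y_finishing + 1·y_lumber = 12.
Solving: y_finishing = 5.5, y_lumber = 6.5.
cabinets enters the basis when its profit ≥ yᵀa₃ = 5.5·4 + 6.5·5 = 54.5.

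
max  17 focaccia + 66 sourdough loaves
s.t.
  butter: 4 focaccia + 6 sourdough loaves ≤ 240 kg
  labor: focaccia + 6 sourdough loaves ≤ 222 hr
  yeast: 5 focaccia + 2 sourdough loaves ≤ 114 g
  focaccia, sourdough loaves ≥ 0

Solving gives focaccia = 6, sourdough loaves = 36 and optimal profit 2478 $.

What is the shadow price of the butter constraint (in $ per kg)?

2

At the optimum: butter uses 240 of 240 (binding); labor uses 222 of 222 (binding); yeast uses 102 of 114 (slack = 12).
Since yeast is not tight, its dual is 0.
From A_Bᵀ y = c: 4·y_butter + 1·y_labor = 17; 6·y_butter + 6·y_labor = 66.
This yields shadow prices y_butter = 2, y_labor = 9.
Shadow price of butter = 2.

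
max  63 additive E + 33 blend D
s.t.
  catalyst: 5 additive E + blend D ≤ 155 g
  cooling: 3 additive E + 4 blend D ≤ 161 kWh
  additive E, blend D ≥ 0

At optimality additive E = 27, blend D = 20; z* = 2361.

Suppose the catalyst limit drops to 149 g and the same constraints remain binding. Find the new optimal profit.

2307

At the optimum: catalyst uses 155 of 155 (binding); cooling uses 161 of 161 (binding).
The binding rows give the dual system: 5·y_catalyst + 3·y_cooling = 63 and 1·y_catalyst + 4·y_cooling = 33.
Solving: y_catalyst = 9, y_cooling = 6.
Δz = y_catalyst·Δb = 9 × (-6) = -54, so new z* = 2361 − 54 = 2307.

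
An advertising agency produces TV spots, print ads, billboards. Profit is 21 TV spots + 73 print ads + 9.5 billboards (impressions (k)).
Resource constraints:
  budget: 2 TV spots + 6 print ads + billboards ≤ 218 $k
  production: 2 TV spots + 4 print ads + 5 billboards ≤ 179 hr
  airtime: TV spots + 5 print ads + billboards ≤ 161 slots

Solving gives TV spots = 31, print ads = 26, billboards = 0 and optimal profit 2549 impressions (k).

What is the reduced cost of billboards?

Check each constraint at x*: budget 218/218 (tight); production 166/179 (slack 13); airtime 161/161 (tight).
Slack constraints have shadow price 0 (complementary slackness).
The binding rows give the dual system: 2·y_budget + 1·y_airtime = 21 and 6·y_budget + 5·y_airtime = 73.
This yields shadow prices y_budget = 8, y_airtime = 5.
Reduced cost of billboards: c₃ − yᵀa₃ = 9.5 − (8·1 + 5·1) = 9.5 − 13 = -3.5.

-3.5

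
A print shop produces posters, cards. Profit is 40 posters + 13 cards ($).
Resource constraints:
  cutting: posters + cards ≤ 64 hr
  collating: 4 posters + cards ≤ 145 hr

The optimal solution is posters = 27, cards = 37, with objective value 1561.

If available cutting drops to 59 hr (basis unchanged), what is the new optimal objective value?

1541

Check each constraint at x*: cutting 64/64 (tight); collating 145/145 (tight).
From A_Bᵀ y = c: 1·y_cutting + 4·y_collating = 40; 1·y_cutting + 1·y_collating = 13.
→ y_cutting = 4 and y_collating = 9.
Δz = y_cutting·Δb = 4 × (-5) = -20, so new z* = 1561 − 20 = 1541.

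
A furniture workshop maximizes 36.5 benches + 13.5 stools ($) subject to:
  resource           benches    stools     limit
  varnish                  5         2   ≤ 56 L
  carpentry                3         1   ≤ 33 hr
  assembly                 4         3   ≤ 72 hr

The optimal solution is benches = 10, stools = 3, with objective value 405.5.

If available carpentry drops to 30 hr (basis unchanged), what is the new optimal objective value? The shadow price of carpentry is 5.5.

389

Δb = -3, so new z* = 405.5 + (5.5)·(-3) = 405.5 − 16.5 = 389.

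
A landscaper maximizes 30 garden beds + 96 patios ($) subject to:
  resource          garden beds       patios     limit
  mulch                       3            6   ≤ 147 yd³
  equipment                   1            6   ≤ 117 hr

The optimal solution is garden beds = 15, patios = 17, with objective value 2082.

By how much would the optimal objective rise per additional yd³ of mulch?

7

Both mulch and equipment are binding at x*.
Dual feasibility on the basic columns requires 3·y_mulch + 1·y_equipment = 30, 6·y_mulch + 6·y_equipment = 96.
→ y_mulch = 7 and y_equipment = 9.
Shadow price of mulch = 7.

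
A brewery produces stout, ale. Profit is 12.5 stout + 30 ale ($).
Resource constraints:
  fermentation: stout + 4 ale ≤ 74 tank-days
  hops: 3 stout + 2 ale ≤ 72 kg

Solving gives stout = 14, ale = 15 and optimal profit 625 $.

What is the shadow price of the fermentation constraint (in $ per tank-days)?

At the optimum: fermentation uses 74 of 74 (binding); hops uses 72 of 72 (binding).
The binding rows give the dual system: 1·y_fermentation + 3·y_hops = 12.5 and 4·y_fermentation + 2·y_hops = 30.
Solving: y_fermentation = 6.5, y_hops = 2.
Shadow price of fermentation = 6.5.

6.5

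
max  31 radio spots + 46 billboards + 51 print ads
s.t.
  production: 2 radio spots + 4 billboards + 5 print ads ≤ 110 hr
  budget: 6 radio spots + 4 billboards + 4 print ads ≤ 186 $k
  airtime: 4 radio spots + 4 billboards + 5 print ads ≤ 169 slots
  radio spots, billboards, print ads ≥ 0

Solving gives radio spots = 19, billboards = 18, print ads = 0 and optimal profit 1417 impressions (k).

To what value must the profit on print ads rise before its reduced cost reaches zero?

55.5

At the optimum: production uses 110 of 110 (binding); budget uses 186 of 186 (binding); airtime uses 148 of 169 (slack = 21).
By complementary slackness, y = 0 for the non-binding constraint.
From A_Bᵀ y = c: 2·y_production + 6·y_budget = 31; 4·y_production + 4·y_budget = 46.
Solving: y_production = 9.5, y_budget = 2.
print ads enters the basis when its profit ≥ yᵀa₃ = 9.5·5 + 2·4 = 55.5.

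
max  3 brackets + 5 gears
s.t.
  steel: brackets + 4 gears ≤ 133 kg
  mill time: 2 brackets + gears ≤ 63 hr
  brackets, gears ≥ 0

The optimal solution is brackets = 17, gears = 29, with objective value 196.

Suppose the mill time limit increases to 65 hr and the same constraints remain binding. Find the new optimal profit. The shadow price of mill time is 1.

198

Δb = 2, so new z* = 196 + (1)·(2) = 196 + 2 = 198.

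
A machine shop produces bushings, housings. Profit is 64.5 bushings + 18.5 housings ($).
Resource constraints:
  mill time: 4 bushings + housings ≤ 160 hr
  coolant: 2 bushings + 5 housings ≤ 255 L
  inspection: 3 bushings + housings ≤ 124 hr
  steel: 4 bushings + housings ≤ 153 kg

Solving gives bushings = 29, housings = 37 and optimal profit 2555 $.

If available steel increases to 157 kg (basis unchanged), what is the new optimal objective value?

At the optimum: mill time uses 153 of 160 (slack = 7); coolant uses 243 of 255 (slack = 12); inspection uses 124 of 124 (binding); steel uses 153 of 153 (binding).
Slack constraints have shadow price 0 (complementary slackness).
Dual feasibility on the basic columns requires 3·y_inspection + 4·y_steel = 64.5, 1·y_inspection + 1·y_steel = 18.5.
→ y_inspection = 9.5 and y_steel = 9.
Δz = y_steel·Δb = 9 × (4) = 36, so new z* = 2555 + 36 = 2591.

2591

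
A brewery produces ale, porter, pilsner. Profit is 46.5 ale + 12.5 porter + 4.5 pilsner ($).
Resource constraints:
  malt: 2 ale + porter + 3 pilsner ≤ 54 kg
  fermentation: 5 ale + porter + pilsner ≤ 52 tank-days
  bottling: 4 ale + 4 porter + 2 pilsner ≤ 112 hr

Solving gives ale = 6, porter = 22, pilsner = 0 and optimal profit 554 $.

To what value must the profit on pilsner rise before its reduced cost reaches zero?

10.5

At the optimum: malt uses 34 of 54 (slack = 20); fermentation uses 52 of 52 (binding); bottling uses 112 of 112 (binding).
Slack constraints have shadow price 0 (complementary slackness).
The binding rows give the dual system: 5·y_fermentation + 4·y_bottling = 46.5 and 1·y_fermentation + 4·y_bottling = 12.5.
Solving: y_fermentation = 8.5, y_bottling = 1.
pilsner enters the basis when its profit ≥ yᵀa₃ = 8.5·1 + 1·2 = 10.5.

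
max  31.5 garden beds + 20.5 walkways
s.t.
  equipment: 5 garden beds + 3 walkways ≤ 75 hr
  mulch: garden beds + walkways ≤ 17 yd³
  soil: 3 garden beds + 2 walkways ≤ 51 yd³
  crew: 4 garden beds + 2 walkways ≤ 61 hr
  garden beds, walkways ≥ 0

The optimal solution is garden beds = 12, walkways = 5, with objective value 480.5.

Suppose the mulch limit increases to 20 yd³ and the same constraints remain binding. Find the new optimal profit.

Binding: equipment and mulch. Non-binding: soil (5 unused), crew (3 unused).
Slack constraints have shadow price 0 (complementary slackness).
Dual feasibility on the basic columns requires 5·y_equipment + 1·y_mulch = 31.5, 3·y_equipment + 1·y_mulch = 20.5.
This yields shadow prices y_equipment = 5.5, y_mulch = 4.
Δz = y_mulch·Δb = 4 × (3) = 12, so new z* = 480.5 + 12 = 492.5.

492.5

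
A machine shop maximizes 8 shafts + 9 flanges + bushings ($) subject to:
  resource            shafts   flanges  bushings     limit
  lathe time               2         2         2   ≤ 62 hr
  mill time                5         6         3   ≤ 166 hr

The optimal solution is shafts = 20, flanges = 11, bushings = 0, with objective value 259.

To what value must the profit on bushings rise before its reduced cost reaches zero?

Both lathe time and mill time are binding at x*.
From A_Bᵀ y = c: 2·y_lathe time + 5·y_mill time = 8; 2·y_lathe time + 6·y_mill time = 9.
→ y_lathe time = 1.5 and y_mill time = 1.
bushings enters the basis when its profit ≥ yᵀa₃ = 1.5·2 + 1·3 = 6.

6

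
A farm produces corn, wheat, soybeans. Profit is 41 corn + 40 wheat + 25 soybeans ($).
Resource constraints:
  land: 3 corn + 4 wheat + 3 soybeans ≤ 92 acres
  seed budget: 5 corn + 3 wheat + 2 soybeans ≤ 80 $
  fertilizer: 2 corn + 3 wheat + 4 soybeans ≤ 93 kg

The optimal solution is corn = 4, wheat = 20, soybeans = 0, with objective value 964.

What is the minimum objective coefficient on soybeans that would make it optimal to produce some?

29

At the optimum: land uses 92 of 92 (binding); seed budget uses 80 of 80 (binding); fertilizer uses 68 of 93 (slack = 25).
Slack constraints have shadow price 0 (complementary slackness).
The binding rows give the dual system: 3·y_land + 5·y_seed budget = 41 and 4·y_land + 3·y_seed budget = 40.
→ y_land = 7 and y_seed budget = 4.
soybeans enters the basis when its profit ≥ yᵀa₃ = 7·3 + 4·2 = 29.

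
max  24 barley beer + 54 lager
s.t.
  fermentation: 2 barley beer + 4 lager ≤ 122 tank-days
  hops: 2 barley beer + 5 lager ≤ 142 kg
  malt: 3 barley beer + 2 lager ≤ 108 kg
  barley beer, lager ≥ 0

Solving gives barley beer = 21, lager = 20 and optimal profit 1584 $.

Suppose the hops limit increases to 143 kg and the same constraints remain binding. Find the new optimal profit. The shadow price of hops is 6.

Δb = 1, so new z* = 1584 + (6)·(1) = 1584 + 6 = 1590.

1590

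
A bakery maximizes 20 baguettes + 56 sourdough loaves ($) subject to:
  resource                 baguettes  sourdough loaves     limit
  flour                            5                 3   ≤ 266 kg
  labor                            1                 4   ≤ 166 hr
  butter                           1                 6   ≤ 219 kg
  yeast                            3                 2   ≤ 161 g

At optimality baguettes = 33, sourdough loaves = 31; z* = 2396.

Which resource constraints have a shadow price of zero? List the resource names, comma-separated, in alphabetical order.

flour, labor

flour: 258/266 (slack 8)
labor: 157/166 (slack 9)
butter: 219/219 (binding)
yeast: 161/161 (binding)
By complementary slackness, a constraint with positive slack has shadow price 0 → flour, labor.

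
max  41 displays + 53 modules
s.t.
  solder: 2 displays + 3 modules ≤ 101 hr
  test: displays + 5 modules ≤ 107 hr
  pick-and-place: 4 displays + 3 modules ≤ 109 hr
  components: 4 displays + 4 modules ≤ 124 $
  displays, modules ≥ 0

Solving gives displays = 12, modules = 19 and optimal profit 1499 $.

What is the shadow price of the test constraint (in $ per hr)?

3

Check each constraint at x*: solder 81/101 (slack 20); test 107/107 (tight); pick-and-place 105/109 (slack 4); components 124/124 (tight).
Since solder, pick-and-place are not tight, their duals are 0.
From A_Bᵀ y = c: 1·y_test + 4·y_components = 41; 5·y_test + 4·y_components = 53.
→ y_test = 3 and y_components = 9.5.
Shadow price of test = 3.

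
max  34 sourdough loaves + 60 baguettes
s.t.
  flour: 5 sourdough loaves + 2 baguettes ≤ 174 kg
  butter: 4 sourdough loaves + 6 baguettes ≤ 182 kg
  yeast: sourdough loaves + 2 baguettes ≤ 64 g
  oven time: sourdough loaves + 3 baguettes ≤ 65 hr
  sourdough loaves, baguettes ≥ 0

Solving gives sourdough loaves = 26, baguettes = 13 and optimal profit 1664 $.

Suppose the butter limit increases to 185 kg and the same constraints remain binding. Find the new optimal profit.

1685

Check each constraint at x*: flour 156/174 (slack 18); butter 182/182 (tight); yeast 52/64 (slack 12); oven time 65/65 (tight).
Since flour, yeast are not tight, their duals are 0.
From A_Bᵀ y = c: 4·y_butter + 1·y_oven time = 34; 6·y_butter + 3·y_oven time = 60.
Solving: y_butter = 7, y_oven time = 6.
Δz = y_butter·Δb = 7 × (3) = 21, so new z* = 1664 + 21 = 1685.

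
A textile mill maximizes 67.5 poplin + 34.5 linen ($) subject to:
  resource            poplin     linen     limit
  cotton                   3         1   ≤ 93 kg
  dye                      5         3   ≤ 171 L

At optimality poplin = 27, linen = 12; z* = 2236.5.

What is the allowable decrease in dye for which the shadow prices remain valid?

Binding constraints: cotton, dye. The basis is B = [[3,1],[5,3]] with det 4.
Per unit decrease in dye, x* moves by d = (0.25, -0.75).
The basis stays optimal until linen reaches 0; allowable decrease = 16 L.

16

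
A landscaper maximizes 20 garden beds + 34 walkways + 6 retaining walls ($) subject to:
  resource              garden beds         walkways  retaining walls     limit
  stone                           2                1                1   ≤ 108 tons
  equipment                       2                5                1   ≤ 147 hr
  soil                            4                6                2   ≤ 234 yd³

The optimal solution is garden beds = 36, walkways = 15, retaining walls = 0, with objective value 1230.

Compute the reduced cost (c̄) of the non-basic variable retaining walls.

Binding: equipment and soil. Non-binding: stone (21 unused).
Slack constraints have shadow price 0 (complementary slackness).
The binding rows give the dual system: 2·y_equipment + 4·y_soil = 20 and 5·y_equipment + 6·y_soil = 34.
This yields shadow prices y_equipment = 2, y_soil = 4.
Reduced cost of retaining walls: c₃ − yᵀa₃ = 6 − (2·1 + 4·2) = 6 − 10 = -4.

-4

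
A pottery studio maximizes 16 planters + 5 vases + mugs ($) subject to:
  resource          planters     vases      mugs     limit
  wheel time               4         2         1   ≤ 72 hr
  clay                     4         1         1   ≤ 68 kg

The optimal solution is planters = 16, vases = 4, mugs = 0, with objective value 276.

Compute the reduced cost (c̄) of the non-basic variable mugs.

At the optimum: wheel time uses 72 of 72 (binding); clay uses 68 of 68 (binding).
From A_Bᵀ y = c: 4·y_wheel time + 4·y_clay = 16; 2·y_wheel time + 1·y_clay = 5.
This yields shadow prices y_wheel time = 1, y_clay = 3.
Reduced cost of mugs: c₃ − yᵀa₃ = 1 − (1·1 + 3·1) = 1 − 4 = -3.

-3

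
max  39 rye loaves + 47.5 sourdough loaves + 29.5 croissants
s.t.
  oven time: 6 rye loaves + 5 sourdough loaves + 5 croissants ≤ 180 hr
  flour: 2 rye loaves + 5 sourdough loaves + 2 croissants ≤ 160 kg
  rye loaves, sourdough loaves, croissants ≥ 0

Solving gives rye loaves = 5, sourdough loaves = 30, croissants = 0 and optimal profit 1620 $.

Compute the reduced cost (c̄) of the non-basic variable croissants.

Both oven time and flour are binding at x*.
Dual feasibility on the basic columns requires 6·y_oven time + 2·y_flour = 39, 5·y_oven time + 5·y_flour = 47.5.
This yields shadow prices y_oven time = 5, y_flour = 4.5.
Reduced cost of croissants: c₃ − yᵀa₃ = 29.5 − (5·5 + 4.5·2) = 29.5 − 34 = -4.5.

-4.5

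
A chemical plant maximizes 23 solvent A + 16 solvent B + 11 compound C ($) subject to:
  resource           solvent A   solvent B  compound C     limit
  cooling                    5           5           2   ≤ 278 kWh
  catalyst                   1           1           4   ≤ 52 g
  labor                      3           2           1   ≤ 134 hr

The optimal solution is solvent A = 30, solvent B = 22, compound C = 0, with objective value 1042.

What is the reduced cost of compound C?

-4

Check each constraint at x*: cooling 260/278 (slack 18); catalyst 52/52 (tight); labor 134/134 (tight).
By complementary slackness, y = 0 for the non-binding constraint.
From A_Bᵀ y = c: 1·y_catalyst + 3·y_labor = 23; 1·y_catalyst + 2·y_labor = 16.
This yields shadow prices y_catalyst = 2, y_labor = 7.
Reduced cost of compound C: c₃ − yᵀa₃ = 11 − (2·4 + 7·1) = 11 − 15 = -4.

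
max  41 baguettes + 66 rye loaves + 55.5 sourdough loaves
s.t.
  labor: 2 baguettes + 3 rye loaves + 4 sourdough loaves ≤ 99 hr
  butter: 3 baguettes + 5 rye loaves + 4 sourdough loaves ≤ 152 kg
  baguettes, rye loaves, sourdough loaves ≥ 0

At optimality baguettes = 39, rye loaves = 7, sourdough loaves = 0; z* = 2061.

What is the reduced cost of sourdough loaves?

Check each constraint at x*: labor 99/99 (tight); butter 152/152 (tight).
From A_Bᵀ y = c: 2·y_labor + 3·y_butter = 41; 3·y_labor + 5·y_butter = 66.
→ y_labor = 7 and y_butter = 9.
Reduced cost of sourdough loaves: c₃ − yᵀa₃ = 55.5 − (7·4 + 9·4) = 55.5 − 64 = -8.5.

-8.5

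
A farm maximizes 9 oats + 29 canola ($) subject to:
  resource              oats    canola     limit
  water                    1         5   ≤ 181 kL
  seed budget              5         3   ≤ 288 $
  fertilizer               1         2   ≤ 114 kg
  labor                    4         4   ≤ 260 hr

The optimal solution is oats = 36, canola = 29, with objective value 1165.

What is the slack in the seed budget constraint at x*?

seed budget used = 5·36 + 3·29 = 267; slack = 288 − 267 = 21.

21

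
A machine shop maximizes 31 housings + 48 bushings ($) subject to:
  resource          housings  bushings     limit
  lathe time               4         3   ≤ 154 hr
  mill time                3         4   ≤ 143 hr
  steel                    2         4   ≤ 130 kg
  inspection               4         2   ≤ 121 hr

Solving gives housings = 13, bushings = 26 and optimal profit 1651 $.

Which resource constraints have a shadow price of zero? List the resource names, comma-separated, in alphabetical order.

lathe time: 130/154 (slack 24)
mill time: 143/143 (binding)
steel: 130/130 (binding)
inspection: 104/121 (slack 17)
By complementary slackness, a constraint with positive slack has shadow price 0 → inspection, lathe time.

inspection, lathe time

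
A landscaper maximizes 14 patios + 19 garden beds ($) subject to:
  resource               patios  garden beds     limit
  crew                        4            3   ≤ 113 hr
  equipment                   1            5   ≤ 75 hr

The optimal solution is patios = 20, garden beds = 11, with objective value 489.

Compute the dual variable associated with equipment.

Both crew and equipment are binding at x*.
The binding rows give the dual system: 4·y_crew + 1·y_equipment = 14 and 3·y_crew + 5·y_equipment = 19.
This yields shadow prices y_crew = 3, y_equipment = 2.
Shadow price of equipment = 2.

2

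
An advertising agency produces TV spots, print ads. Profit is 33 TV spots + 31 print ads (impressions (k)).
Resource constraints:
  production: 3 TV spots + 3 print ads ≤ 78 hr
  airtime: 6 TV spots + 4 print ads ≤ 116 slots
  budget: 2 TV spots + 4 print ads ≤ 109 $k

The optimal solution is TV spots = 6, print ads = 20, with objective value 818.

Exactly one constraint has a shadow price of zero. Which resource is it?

production: 78/78 (binding)
airtime: 116/116 (binding)
budget: 92/109 (slack 17)
By complementary slackness, a constraint with positive slack has shadow price 0 → budget.

budget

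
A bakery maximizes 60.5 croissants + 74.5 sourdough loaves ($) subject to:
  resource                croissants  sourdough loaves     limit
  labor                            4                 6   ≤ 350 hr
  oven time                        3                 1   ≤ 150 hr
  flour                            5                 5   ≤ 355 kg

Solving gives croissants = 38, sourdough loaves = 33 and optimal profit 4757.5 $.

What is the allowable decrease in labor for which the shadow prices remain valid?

3

Binding constraints: labor, flour. The basis is B = [[4,6],[5,5]] with det -10.
Per unit decrease in labor, x* moves by d = (0.5, -0.5).
The basis stays optimal until oven time becomes binding; allowable decrease = 3 hr.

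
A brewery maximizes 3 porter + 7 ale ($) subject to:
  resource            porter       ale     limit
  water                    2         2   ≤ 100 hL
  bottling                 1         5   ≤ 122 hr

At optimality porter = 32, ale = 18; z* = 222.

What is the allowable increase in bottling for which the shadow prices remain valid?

Binding constraints: water, bottling. The basis is B = [[2,2],[1,5]] with det 8.
Per unit increase in bottling, x* moves by d = (-0.25, 0.25).
The basis stays optimal until porter reaches 0; allowable increase = 128 hr.

128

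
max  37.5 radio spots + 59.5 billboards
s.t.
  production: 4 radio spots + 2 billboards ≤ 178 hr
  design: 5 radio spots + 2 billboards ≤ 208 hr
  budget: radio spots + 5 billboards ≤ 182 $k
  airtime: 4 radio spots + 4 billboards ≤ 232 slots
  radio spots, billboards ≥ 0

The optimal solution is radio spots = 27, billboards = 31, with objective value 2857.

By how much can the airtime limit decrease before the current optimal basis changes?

Binding constraints: budget, airtime. The basis is B = [[1,5],[4,4]] with det -16.
Per unit decrease in airtime, x* moves by d = (-0.3125, 0.0625).
The basis stays optimal until radio spots reaches 0; allowable decrease = 86.4 slots.

86.4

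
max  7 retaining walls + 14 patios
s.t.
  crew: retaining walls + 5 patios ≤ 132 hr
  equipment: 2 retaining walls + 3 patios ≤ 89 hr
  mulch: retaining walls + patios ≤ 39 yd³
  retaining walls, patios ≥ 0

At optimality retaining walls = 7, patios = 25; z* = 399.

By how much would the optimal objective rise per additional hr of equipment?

Binding: crew and equipment. Non-binding: mulch (7 unused).
Since mulch is not tight, its dual is 0.
From A_Bᵀ y = c: 1·y_crew + 2·y_equipment = 7; 5·y_crew + 3·y_equipment = 14.
→ y_crew = 1 and y_equipment = 3.
Shadow price of equipment = 3.

3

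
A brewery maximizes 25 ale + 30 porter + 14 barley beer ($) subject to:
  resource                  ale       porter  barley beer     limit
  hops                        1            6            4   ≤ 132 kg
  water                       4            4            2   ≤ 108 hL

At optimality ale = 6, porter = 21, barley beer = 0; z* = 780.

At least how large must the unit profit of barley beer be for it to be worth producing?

16

At the optimum: hops uses 132 of 132 (binding); water uses 108 of 108 (binding).
The binding rows give the dual system: 1·y_hops + 4·y_water = 25 and 6·y_hops + 4·y_water = 30.
→ y_hops = 1 and y_water = 6.
barley beer enters the basis when its profit ≥ yᵀa₃ = 1·4 + 6·2 = 16.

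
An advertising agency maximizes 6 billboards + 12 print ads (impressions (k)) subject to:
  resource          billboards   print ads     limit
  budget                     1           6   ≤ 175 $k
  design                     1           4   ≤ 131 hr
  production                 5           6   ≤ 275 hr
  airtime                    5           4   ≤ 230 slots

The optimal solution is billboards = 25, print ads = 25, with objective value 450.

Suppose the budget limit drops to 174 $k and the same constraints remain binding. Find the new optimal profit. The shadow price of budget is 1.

449

Δb = -1, so new z* = 450 + (1)·(-1) = 450 − 1 = 449.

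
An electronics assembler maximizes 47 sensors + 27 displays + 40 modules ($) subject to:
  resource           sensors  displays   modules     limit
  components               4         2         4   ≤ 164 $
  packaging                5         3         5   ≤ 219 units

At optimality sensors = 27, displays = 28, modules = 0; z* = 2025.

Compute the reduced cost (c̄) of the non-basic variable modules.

-7

At the optimum: components uses 164 of 164 (binding); packaging uses 219 of 219 (binding).
Dual feasibility on the basic columns requires 4·y_components + 5·y_packaging = 47, 2·y_components + 3·y_packaging = 27.
→ y_components = 3 and y_packaging = 7.
Reduced cost of modules: c₃ − yᵀa₃ = 40 − (3·4 + 7·5) = 40 − 47 = -7.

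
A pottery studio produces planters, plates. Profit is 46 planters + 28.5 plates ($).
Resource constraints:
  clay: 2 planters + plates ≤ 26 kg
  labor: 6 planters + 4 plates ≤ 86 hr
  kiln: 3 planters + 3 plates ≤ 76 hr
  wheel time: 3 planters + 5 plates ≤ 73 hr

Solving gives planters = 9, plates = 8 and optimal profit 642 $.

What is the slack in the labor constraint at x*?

labor used = 6·9 + 4·8 = 86; slack = 86 − 86 = 0.

0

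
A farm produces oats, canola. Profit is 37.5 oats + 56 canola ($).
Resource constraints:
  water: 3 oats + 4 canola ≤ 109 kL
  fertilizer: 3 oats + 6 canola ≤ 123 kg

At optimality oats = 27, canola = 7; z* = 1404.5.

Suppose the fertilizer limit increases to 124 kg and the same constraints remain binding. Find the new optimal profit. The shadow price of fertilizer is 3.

Δb = 1, so new z* = 1404.5 + (3)·(1) = 1404.5 + 3 = 1407.5.

1407.5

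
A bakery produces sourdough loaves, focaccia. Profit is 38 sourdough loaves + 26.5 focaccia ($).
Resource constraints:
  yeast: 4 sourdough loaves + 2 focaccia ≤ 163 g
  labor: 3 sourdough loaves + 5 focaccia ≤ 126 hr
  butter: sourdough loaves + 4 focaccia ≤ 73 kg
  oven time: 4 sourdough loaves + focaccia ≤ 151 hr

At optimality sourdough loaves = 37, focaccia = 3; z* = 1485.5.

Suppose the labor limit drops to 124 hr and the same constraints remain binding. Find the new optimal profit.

1477.5

At the optimum: yeast uses 154 of 163 (slack = 9); labor uses 126 of 126 (binding); butter uses 49 of 73 (slack = 24); oven time uses 151 of 151 (binding).
Slack constraints have shadow price 0 (complementary slackness).
From A_Bᵀ y = c: 3·y_labor + 4·y_oven time = 38; 5·y_labor + 1·y_oven time = 26.5.
Solving: y_labor = 4, y_oven time = 6.5.
Δz = y_labor·Δb = 4 × (-2) = -8, so new z* = 1485.5 − 8 = 1477.5.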